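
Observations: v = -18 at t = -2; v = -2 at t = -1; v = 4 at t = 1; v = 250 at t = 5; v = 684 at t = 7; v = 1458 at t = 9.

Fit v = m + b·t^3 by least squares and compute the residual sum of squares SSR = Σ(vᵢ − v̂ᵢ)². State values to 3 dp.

With design matrix A, AᵀA = [[6, 1189]; [1189, 664781]] and Aᵀv = [2376, 1328894]ᵀ.
Eliminating b: 664781·(row 1) − 1189·(row 2) gives 2574965·m = 664781·2376 − 1189·1328894 = -535310, so m = -107062/514993.
Then b = (1328894 − 1189·(-107062/514993))/664781 = 1029660/514993.
Residuals: -925532/514993, 106736/514993, 1137374/514993, 147812/514993, -811106/514993, 344716/514993; SSR = 5748024/514993.

SSR = 11.161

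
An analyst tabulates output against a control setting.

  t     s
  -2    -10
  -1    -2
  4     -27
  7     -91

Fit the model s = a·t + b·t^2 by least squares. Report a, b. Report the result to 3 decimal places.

Setting ∂/∂a … = 0 gives: 70·a + 398·b = -723;  398·a + 2674·b = -4933.
Determinant 70·2674 − 398² = 28776.
a = ((-723)·2674 − 398·(-4933))/28776 = 3754/3597; b = (70·(-4933) − 398·(-723))/28776 = -14389/7194.

a = 1.044, b = -2.000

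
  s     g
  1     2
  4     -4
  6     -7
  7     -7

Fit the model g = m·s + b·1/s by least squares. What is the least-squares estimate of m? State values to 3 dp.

Normal-equation sums: Σs·s = 102, Σs·1/s = 4, Σ1/s·1/s = 7837/7056.
For Mᵀg: Σs·g = -105, Σ1/s·g = -7/6.
MᵀM·[m, b]ᵀ = Mᵀg becomes [[102, 4]; [4, 7837/7056]]·[m, b]ᵀ = [-105, -7/6]ᵀ.
Δ = 102·(7837/7056) − 4² = 114413/1176.
m = ((-105)·(7837/7056) − 4·(-7/6))/(114413/1176) = -263319/228826; b = (102·(-7/6) − 4·(-105))/(114413/1176) = 353976/114413.

m = -1.151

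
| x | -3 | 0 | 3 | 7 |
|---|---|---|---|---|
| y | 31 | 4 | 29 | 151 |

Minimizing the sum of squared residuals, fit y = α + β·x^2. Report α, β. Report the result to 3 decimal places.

α = 3.320, β = 3.011

Sums needed: Σ1 = 4, Σx^2 = 67, Σx^2·x^2 = 2563.
Right-hand side: Σy = 215, Σx^2·y = 7939.
Normal equations: [[4, 67]; [67, 2563]]·[α, β]ᵀ = [215, 7939]ᵀ.
Δ = 4·2563 − 67² = 5763.
α = (215·2563 − 67·7939)/5763 = 19132/5763; β = (4·7939 − 67·215)/5763 = 17351/5763.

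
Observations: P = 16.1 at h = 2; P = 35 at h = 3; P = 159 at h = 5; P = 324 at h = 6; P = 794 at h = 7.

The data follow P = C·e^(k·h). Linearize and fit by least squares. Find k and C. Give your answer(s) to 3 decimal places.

Linearized form: ln P = k·h + ln C. From the 5 transformed points,
AᵀA = [[123.0000, 23.0000]; [23.0000, 5]], rhs = [122.9922, 23.8609]ᵀ  (here Σh = 23.0000, Σ(h)² = 123.0000, Σln P = 23.8609, Σh·ln P = 122.9922).
Solving (det = 86.0000): k = 0.76931, ln C = 1.23336, so C = exp(1.23336) = 3.43274.

k = 0.769, C = 3.433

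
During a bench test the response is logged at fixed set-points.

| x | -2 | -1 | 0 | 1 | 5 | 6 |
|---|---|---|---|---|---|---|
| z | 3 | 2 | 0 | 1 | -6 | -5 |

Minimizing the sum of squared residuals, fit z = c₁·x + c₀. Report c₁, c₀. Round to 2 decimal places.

Compute the Gram sums: Σx·x = 67, Σx = 9, Σ1 = 6.
For Mᵀz: Σx·z = -67, Σz = -5.
Normal equations: [[67, 9]; [9, 6]]·[c₁, c₀]ᵀ = [-67, -5]ᵀ.
Eliminating c₀: 6·(row 1) − 9·(row 2) gives 321·c₁ = 6·(-67) − 9·(-5) = -357, so c₁ = -119/107.
Then c₀ = ((-5) − 9·(-119/107))/6 = 268/321.

c₁ = -1.11, c₀ = 0.83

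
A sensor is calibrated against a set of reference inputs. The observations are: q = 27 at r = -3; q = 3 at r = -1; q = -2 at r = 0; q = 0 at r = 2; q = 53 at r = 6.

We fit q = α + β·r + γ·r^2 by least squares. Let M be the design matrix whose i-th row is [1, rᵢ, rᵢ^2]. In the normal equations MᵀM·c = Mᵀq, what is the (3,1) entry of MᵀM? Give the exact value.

Row 3 ↔ basis r^2, column 1 ↔ basis 1, so (MᵀM)_{3,1} = Σᵢ r^2 = (9)·(1) + (1)·(1) + (0)·(1) + (4)·(1) + (36)·(1) = 50.

50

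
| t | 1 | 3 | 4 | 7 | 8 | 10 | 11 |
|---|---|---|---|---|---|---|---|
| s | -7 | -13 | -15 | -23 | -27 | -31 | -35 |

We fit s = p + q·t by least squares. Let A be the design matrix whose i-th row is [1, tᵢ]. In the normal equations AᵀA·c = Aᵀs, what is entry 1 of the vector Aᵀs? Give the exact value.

Entry 1 ↔ basis 1, so (Aᵀs)_{1} = Σᵢ sᵢ = (1)·(-7) + (1)·(-13) + (1)·(-15) + (1)·(-23) + (1)·(-27) + (1)·(-31) + (1)·(-35) = -151.

-151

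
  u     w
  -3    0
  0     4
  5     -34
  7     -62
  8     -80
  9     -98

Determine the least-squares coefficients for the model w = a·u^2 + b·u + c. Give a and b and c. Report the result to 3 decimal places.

a = -1.010, b = -2.210, c = 2.966

Compute the Gram sums: Σu^2·u^2 = 13764, Σu^2·u = 1682, Σu^2 = 228, Σu·u = 228, Σu = 26, Σ1 = 6.
For Mᵀw: Σu^2·w = -16946, Σu·w = -2126, Σw = -270.
MᵀM·[a, b, c]ᵀ = Mᵀw becomes [[13764, 1682, 228]; [1682, 228, 26]; [228, 26, 6]]·[a, b, c]ᵀ = [-16946, -2126, -270]ᵀ.
Inverting the 3×3 Gram matrix, [a, b, c]ᵀ = [-80741/79923, -58879/26641, 237050/79923]ᵀ.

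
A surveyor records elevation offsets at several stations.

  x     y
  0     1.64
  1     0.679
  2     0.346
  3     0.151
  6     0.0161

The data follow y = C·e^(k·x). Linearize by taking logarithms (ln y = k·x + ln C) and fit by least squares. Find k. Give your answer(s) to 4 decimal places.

Taking logs, ln y = k·x + ln C, so regress ln y on x.
Over the data: Σx = 12.0000, Σ(x)² = 50.0000, Σln y = -6.9732, Σx·ln y = -32.9548.
Normal system: [[50.0000, 12.0000]; [12.0000, 5]]·[k, ln C]ᵀ = [-32.9548, -6.9732]ᵀ.
Δ = 50.0000·5 − (12.0000)² = 106.0000; k = (-32.9548·5 − 12.0000·-6.9732)/106.0000 = -0.76506, ln C = (50.0000·-6.9732 − 12.0000·-32.9548)/106.0000 = 0.44150.

k = -0.7651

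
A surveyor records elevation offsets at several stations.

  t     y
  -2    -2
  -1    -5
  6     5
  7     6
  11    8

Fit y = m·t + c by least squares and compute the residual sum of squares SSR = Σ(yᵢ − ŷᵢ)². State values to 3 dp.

SSR = 10.656

From the data, Σt·t = 211, Σt = 21, Σ1 = 5.
Moment sums: Σt·y = 169, Σy = 12.
Δ = 211·5 − 21² = 614.
m = (169·5 − 21·12)/614 = 593/614; c = (211·12 − 21·169)/614 = -1017/614.
Residuals: 975/614, -730/307, 529/614, 275/307, -297/307; SSR = 6543/614.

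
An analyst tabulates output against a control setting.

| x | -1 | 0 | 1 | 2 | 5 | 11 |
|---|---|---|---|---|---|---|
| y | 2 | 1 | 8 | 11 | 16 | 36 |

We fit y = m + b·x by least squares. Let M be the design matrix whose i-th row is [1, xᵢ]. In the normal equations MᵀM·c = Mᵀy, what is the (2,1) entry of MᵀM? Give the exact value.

Row 2 ↔ basis x, column 1 ↔ basis 1, so (MᵀM)_{2,1} = Σᵢ x = (-1)·(1) + (0)·(1) + (1)·(1) + (2)·(1) + (5)·(1) + (11)·(1) = 18.

18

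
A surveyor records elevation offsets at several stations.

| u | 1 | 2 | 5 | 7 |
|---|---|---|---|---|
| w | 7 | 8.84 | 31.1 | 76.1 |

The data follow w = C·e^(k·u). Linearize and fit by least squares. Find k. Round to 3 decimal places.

Let Y = ln w. Fitting Y = k·u + ln C by least squares:
AᵀA = [[79.0000, 15.0000]; [15.0000, 4]], rhs = [53.8149, 11.8945]ᵀ  (here Σu = 15.0000, Σ(u)² = 79.0000, Σln w = 11.8945, Σu·ln w = 53.8149).
Solving (det = 91.0000): k = 0.40486, ln C = 1.45537.

k = 0.405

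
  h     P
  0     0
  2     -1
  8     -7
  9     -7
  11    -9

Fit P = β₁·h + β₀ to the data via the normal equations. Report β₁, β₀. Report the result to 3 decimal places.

β₁ = -0.844, β₀ = 0.267

AᵀA·[β₁, β₀]ᵀ = AᵀP reads: 270·β₁ + 30·β₀ = -220;  30·β₁ + 5·β₀ = -24.
(Σh·h = 270, Σh = 30, Σ1 = 5, Σh·P = -220, ΣP = -24.)
Eliminating β₀: 5·(row 1) − 30·(row 2) gives 450·β₁ = 5·(-220) − 30·(-24) = -380, so β₁ = -38/45.
Then β₀ = ((-24) − 30·(-38/45))/5 = 4/15.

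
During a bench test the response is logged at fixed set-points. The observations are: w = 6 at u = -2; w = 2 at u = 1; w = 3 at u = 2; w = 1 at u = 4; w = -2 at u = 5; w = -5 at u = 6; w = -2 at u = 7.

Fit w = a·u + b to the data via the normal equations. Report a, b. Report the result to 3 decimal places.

a = -1.075, b = 3.959

The normal system XᵀX·[a, b]ᵀ = Xᵀw is [[135, 23]; [23, 7]]·[a, b]ᵀ = [-54, 3]ᵀ.
det = 135·7 − 23² = 416.
a = ((-54)·7 − 23·3)/416 = -447/416; b = (135·3 − 23·(-54))/416 = 1647/416.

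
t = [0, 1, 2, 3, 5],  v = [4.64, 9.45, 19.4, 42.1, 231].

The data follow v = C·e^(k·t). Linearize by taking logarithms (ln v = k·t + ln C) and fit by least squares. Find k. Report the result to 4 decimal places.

Let Y = ln v. Fitting Y = k·t + ln C by least squares:
Σt = 11.0000, Σ(t)² = 39.0000, Σln v = 15.9285, Σt·ln v = 46.6088.
Normal system: [[39.0000, 11.0000]; [11.0000, 5]]·[k, ln C]ᵀ = [46.6088, 15.9285]ᵀ.
Slope k = (n·Σt·ln v − Σt·Σln v)/(n·Σ(t)² − (Σt)²) = (5·46.6088 − 11.0000·15.9285)/74.0000 = 0.78150; ln C = (Σln v − k·Σt)/n = 1.46640.

k = 0.7815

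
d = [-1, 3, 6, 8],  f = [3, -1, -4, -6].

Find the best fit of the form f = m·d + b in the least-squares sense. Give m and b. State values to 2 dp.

m = -1.00, b = 2.00

From the data, Σd·d = 110, Σd = 16, Σ1 = 4.
Moment sums: Σd·f = -78, Σf = -8.
So XᵀX·[m, b]ᵀ = Xᵀf: [[110, 16]; [16, 4]]·[m, b]ᵀ = [-78, -8]ᵀ.
Eliminating b: 4·(row 1) − 16·(row 2) gives 184·m = 4·(-78) − 16·(-8) = -184, so m = -1.
Then b = ((-8) − 16·(-1))/4 = 2.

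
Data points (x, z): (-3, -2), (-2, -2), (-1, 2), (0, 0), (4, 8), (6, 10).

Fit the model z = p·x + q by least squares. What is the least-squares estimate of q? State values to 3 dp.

q = 1.726

Entries of MᵀM: Σx·x = 66, Σx = 4, Σ1 = 6.
Right-hand side: Σx·z = 100, Σz = 16.
Normal equations: [[66, 4]; [4, 6]]·[p, q]ᵀ = [100, 16]ᵀ.
Eliminating q: 6·(row 1) − 4·(row 2) gives 380·p = 6·100 − 4·16 = 536, so p = 134/95.
Then q = (16 − 4·(134/95))/6 = 164/95.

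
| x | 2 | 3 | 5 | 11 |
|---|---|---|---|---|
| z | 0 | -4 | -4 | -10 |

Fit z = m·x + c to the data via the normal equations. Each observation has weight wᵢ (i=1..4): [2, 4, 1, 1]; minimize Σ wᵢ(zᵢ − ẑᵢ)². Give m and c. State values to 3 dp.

m = -0.935, c = -0.008

AᵀWA·[m, c]ᵀ = AᵀWz reads: 190·m + 32·c = -178;  32·m + 8·c = -30.
(Σwᵢ·x·x = 190, Σwᵢ·x = 32, Σwᵢ·1 = 8, Σwᵢ·x·z = -178, Σwᵢ·z = -30.)
Eliminating c: 8·(row 1) − 32·(row 2) gives 496·m = 8·(-178) − 32·(-30) = -464, so m = -29/31.
Then c = ((-30) − 32·(-29/31))/8 = -1/124.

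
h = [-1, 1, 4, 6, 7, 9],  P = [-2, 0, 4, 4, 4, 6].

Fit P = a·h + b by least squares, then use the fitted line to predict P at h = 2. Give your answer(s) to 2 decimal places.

Entries of AᵀA: Σh·h = 184, Σh = 26, Σ1 = 6.
And Σh·P = 124, ΣP = 16.
Eliminating b: 6·(row 1) − 26·(row 2) gives 428·a = 6·124 − 26·16 = 328, so a = 82/107.
Then b = (16 − 26·(82/107))/6 = -70/107.
At h = 2: P̂ = (82/107)·(2) + (-70/107)·(1) = 94/107.

P̂ = 0.88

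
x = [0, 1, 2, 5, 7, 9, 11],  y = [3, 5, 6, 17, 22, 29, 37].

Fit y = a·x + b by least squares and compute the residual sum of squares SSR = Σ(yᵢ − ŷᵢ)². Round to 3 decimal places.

Forming MᵀM = [[281, 35]; [35, 7]] and Mᵀy = [924, 119]ᵀ gives MᵀM·[a, b]ᵀ = Mᵀy.
Determinant 281·7 − 35² = 742.
a = (924·7 − 35·119)/742 = 329/106; b = (281·119 − 35·924)/742 = 157/106.
Residuals: 161/106, 22/53, -179/106, 0, -64/53, -22/53, 73/53; SSR = 939/106.

SSR = 8.858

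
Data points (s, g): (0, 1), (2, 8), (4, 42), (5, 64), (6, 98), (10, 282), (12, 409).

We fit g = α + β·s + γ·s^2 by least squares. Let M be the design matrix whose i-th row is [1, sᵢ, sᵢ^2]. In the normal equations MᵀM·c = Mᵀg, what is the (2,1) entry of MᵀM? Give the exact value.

Row 2 ↔ basis s, column 1 ↔ basis 1, so (MᵀM)_{2,1} = Σᵢ s = (0)·(1) + (2)·(1) + (4)·(1) + (5)·(1) + (6)·(1) + (10)·(1) + (12)·(1) = 39.

39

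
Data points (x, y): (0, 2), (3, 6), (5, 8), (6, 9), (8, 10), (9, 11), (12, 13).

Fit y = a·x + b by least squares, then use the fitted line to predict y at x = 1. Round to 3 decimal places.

ŷ = 3.843

Sums needed: Σx·x = 359, Σx = 43, Σ1 = 7.
And Σx·y = 447, Σy = 59.
MᵀM·[a, b]ᵀ = Mᵀy becomes [[359, 43]; [43, 7]]·[a, b]ᵀ = [447, 59]ᵀ.
Eliminating b: 7·(row 1) − 43·(row 2) gives 664·a = 7·447 − 43·59 = 592, so a = 74/83.
Then b = (59 − 43·(74/83))/7 = 245/83.
At x = 1: ŷ = (74/83)·(1) + (245/83)·(1) = 319/83.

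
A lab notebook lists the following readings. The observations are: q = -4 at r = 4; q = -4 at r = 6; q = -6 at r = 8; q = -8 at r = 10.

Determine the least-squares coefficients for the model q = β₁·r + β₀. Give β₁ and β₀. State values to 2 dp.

AᵀA·[β₁, β₀]ᵀ = Aᵀq reads: 216·β₁ + 28·β₀ = -168;  28·β₁ + 4·β₀ = -22.
det = 216·4 − 28² = 80.
β₁ = ((-168)·4 − 28·(-22))/80 = -7/10; β₀ = (216·(-22) − 28·(-168))/80 = -3/5.

β₁ = -0.70, β₀ = -0.60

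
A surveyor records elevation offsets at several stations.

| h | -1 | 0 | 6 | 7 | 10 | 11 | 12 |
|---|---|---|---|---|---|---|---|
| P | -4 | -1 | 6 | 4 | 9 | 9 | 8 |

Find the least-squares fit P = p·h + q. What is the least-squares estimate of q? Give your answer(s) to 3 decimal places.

From the data, Σh·h = 451, Σh = 45, Σ1 = 7.
For AᵀP: Σh·P = 353, ΣP = 31.
AᵀA·[p, q]ᵀ = AᵀP becomes [[451, 45]; [45, 7]]·[p, q]ᵀ = [353, 31]ᵀ.
det = 451·7 − 45² = 1132.
p = (353·7 − 45·31)/1132 = 269/283; q = (451·31 − 45·353)/1132 = -476/283.

q = -1.682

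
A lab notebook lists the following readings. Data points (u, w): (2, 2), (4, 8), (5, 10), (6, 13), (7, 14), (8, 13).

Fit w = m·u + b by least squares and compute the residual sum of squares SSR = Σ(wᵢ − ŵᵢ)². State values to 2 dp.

SSR = 11.31

The normal equations are: 194·m + 32·b = 366;  32·m + 6·b = 60.
(Σu·u = 194, Σu = 32, Σ1 = 6, Σu·w = 366, Σw = 60.)
Determinant 194·6 − 32² = 140.
m = (366·6 − 32·60)/140 = 69/35; b = (194·60 − 32·366)/140 = -18/35.
Residuals: -10/7, 22/35, 23/35, 59/35, 5/7, -79/35; SSR = 396/35.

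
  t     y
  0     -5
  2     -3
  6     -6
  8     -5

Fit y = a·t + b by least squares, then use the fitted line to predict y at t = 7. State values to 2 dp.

ŷ = -5.20

Compute the Gram sums: Σt·t = 104, Σt = 16, Σ1 = 4.
For Xᵀy: Σt·y = -82, Σy = -19.
So XᵀX·[a, b]ᵀ = Xᵀy: [[104, 16]; [16, 4]]·[a, b]ᵀ = [-82, -19]ᵀ.
Eliminating b: 4·(row 1) − 16·(row 2) gives 160·a = 4·(-82) − 16·(-19) = -24, so a = -3/20.
Then b = ((-19) − 16·(-3/20))/4 = -83/20.
At t = 7: ŷ = (-3/20)·(7) + (-83/20)·(1) = -26/5.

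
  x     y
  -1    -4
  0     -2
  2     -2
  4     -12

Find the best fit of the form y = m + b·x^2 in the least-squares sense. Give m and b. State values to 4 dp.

m = -1.8065, b = -0.6083

Compute the Gram sums: Σ1 = 4, Σx^2 = 21, Σx^2·x^2 = 273.
Right-hand side: Σy = -20, Σx^2·y = -204.
Eliminating b: 273·(row 1) − 21·(row 2) gives 651·m = 273·(-20) − 21·(-204) = -1176, so m = -56/31.
Then b = ((-204) − 21·(-56/31))/273 = -132/217.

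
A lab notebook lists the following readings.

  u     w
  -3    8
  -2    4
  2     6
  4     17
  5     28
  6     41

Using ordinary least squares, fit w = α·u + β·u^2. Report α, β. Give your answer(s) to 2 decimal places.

α = 0.36, β = 1.06

AᵀA·[α, β]ᵀ = Aᵀw reads: 94·α + 378·β = 434;  378·α + 2290·β = 2560.
(Σu·u = 94, Σu·u^2 = 378, Σu^2·u^2 = 2290, Σu·w = 434, Σu^2·w = 2560.)
Determinant 94·2290 − 378² = 72376.
α = (434·2290 − 378·2560)/72376 = 6545/18094; β = (94·2560 − 378·434)/72376 = 19147/18094.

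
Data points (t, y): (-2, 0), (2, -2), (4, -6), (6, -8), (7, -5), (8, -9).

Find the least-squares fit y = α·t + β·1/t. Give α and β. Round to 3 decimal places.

α = -1.114, β = 1.612

Sums needed: Σt·t = 173, Σt·1/t = 6, Σ1/t·1/t = 17677/28224.
Moment sums: Σt·y = -183, Σ1/t·y = -953/168.
Determinant 173·(17677/28224) − 6² = 2042057/28224.
α = ((-183)·(17677/28224) − 6·(-953/168))/(2042057/28224) = -2274267/2042057; β = (173·(-953/168) − 6·(-183))/(2042057/28224) = 3291960/2042057.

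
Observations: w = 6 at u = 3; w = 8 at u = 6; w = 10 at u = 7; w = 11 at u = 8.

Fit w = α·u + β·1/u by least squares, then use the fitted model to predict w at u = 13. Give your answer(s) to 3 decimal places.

ŵ = 16.835

From the data, Σu·u = 158, Σu·1/u = 4, Σ1/u·1/u = 4937/28224.
For Mᵀw: Σu·w = 224, Σ1/u·w = 1031/168.
Eliminating β: (4937/28224)·(row 1) − 4·(row 2) gives (164231/14112)·α = (4937/28224)·224 − 4·(1031/168) = 922/63, so α = 206528/164231.
Then β = ((1031/168) − 4·(206528/164231))/(4937/28224) = 1039080/164231.
At u = 13: ŵ = (206528/164231)·(13) + (1039080/164231)·(1/13) = 35942312/2135003.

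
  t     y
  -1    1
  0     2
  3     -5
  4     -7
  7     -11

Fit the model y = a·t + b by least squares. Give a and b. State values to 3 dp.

The normal system XᵀX·[a, b]ᵀ = Xᵀy is [[75, 13]; [13, 5]]·[a, b]ᵀ = [-121, -20]ᵀ.
Eliminating b: 5·(row 1) − 13·(row 2) gives 206·a = 5·(-121) − 13·(-20) = -345, so a = -345/206.
Then b = ((-20) − 13·(-345/206))/5 = 73/206.

a = -1.675, b = 0.354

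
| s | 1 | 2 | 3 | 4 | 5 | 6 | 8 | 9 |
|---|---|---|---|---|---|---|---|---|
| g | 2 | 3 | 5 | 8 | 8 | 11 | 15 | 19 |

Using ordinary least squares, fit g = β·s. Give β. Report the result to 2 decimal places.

β = 1.92

From the data, Σs·s = 236.
Moment sums: Σs·g = 452.
Normal equations: [[236]]·[β]ᵀ = [452]ᵀ.
Hence β = 452 / 236 ≈ 1.91525.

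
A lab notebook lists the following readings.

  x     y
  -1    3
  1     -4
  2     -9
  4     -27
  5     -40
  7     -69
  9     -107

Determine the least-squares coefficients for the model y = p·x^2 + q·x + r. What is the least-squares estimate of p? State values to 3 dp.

From the data, Σx^2·x^2 = 9861, Σx^2·x = 1269, Σx^2 = 177, Σx·x = 177, Σx = 27, Σ1 = 7.
For Aᵀy: Σx^2·y = -13517, Σx·y = -1779, Σy = -253.
So AᵀA·[p, q, r]ᵀ = Aᵀy: [[9861, 1269, 177]; [1269, 177, 27]; [177, 27, 7]]·[p, q, r]ᵀ = [-13517, -1779, -253]ᵀ.
Row-reducing yields p = -27913/28371, q = -29377/9457, r = 6775/9457.

p = -0.984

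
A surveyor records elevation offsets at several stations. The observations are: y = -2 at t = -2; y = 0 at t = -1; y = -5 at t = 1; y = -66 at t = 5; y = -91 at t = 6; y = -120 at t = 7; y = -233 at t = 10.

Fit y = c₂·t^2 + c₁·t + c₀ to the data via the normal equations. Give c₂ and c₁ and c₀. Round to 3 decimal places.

c₂ = -2.032, c₁ = -2.940, c₀ = -0.228

Setting ∂/∂c₂ … = 0 gives: 14340·c₂ + 1676·c₁ + 216·c₀ = -34119;  1676·c₂ + 216·c₁ + 26·c₀ = -4047;  216·c₂ + 26·c₁ + 7·c₀ = -517.
(Σt^2·t^2 = 14340, Σt^2·t = 1676, Σt^2 = 216, Σt·t = 216, Σt = 26, Σ1 = 7, Σt^2·y = -34119, Σt·y = -4047, Σy = -517.)
Row-reducing yields c₂ = -24769/12188, c₁ = -8958/3047, c₀ = -695/3047.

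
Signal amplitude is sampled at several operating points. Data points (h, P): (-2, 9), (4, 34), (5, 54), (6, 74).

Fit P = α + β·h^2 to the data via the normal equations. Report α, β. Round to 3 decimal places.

α = 1.307, β = 2.047

Setting ∂/∂α … = 0 gives: 4·α + 81·β = 171;  81·α + 2193·β = 4594.
(Σ1 = 4, Σh^2 = 81, Σh^2·h^2 = 2193, ΣP = 171, Σh^2·P = 4594.)
Determinant 4·2193 − 81² = 2211.
α = (171·2193 − 81·4594)/2211 = 963/737; β = (4·4594 − 81·171)/2211 = 4525/2211.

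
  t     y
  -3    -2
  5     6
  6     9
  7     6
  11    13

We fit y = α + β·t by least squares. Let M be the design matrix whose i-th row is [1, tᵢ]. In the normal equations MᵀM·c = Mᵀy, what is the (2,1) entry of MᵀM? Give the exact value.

Row 2 ↔ basis t, column 1 ↔ basis 1, so (MᵀM)_{2,1} = Σᵢ t = (-3)·(1) + (5)·(1) + (6)·(1) + (7)·(1) + (11)·(1) = 26.

26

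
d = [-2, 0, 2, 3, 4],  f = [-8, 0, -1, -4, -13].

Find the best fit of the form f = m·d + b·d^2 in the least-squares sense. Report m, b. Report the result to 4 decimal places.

With design matrix A, AᵀA = [[33, 91]; [91, 369]] and Aᵀf = [-50, -280]ᵀ.
Eliminating b: 369·(row 1) − 91·(row 2) gives 3896·m = 369·(-50) − 91·(-280) = 7030, so m = 3515/1948.
Then b = ((-280) − 91·(3515/1948))/369 = -2345/1948.

m = 1.8044, b = -1.2038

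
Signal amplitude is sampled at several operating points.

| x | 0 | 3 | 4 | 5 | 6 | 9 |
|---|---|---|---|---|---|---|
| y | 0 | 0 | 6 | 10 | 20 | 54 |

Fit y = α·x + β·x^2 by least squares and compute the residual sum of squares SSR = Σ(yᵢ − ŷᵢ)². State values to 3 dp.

SSR = 3.962

From the data, Σx·x = 167, Σx·x^2 = 1161, Σx^2·x^2 = 8819.
Right-hand side: Σx·y = 680, Σx^2·y = 5440.
Normal equations: [[167, 1161]; [1161, 8819]]·[α, β]ᵀ = [680, 5440]ᵀ.
det = 167·8819 − 1161² = 124852.
α = (680·8819 − 1161·5440)/124852 = -11390/4459; β = (167·5440 − 1161·680)/124852 = 4250/4459.
Residuals: 0, -4080/4459, 4314/4459, -4710/4459, 4520/4459, -954/4459; SSR = 2524/637.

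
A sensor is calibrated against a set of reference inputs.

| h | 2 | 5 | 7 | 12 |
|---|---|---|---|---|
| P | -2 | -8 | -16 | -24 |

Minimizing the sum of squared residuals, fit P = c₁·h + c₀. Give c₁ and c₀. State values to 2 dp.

c₁ = -2.25, c₀ = 2.09

Normal-equation sums: Σh·h = 222, Σh = 26, Σ1 = 4.
For XᵀP: Σh·P = -444, ΣP = -50.
Normal equations: [[222, 26]; [26, 4]]·[c₁, c₀]ᵀ = [-444, -50]ᵀ.
det = 222·4 − 26² = 212.
c₁ = ((-444)·4 − 26·(-50))/212 = -119/53; c₀ = (222·(-50) − 26·(-444))/212 = 111/53.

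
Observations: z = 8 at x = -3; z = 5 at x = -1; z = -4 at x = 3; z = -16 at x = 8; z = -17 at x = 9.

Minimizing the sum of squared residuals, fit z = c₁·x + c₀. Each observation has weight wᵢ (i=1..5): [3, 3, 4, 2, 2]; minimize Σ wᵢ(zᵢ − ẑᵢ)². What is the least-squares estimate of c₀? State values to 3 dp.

Compute the Gram sums: Σwᵢ·x·x = 356, Σwᵢ·x = 34, Σwᵢ·1 = 14.
Right-hand side: Σwᵢ·x·z = -697, Σwᵢ·z = -43.
Normal equations: [[356, 34]; [34, 14]]·[c₁, c₀]ᵀ = [-697, -43]ᵀ.
Determinant 356·14 − 34² = 3828.
c₁ = ((-697)·14 − 34·(-43))/3828 = -2074/957; c₀ = (356·(-43) − 34·(-697))/3828 = 4195/1914.

c₀ = 2.192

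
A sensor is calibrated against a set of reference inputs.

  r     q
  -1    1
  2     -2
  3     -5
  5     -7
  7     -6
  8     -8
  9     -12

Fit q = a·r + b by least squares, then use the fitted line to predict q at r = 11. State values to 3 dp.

Forming MᵀM = [[233, 33]; [33, 7]] and Mᵀq = [-269, -39]ᵀ gives MᵀM·[a, b]ᵀ = Mᵀq.
Δ = 233·7 − 33² = 542.
a = ((-269)·7 − 33·(-39))/542 = -298/271; b = (233·(-39) − 33·(-269))/542 = -105/271.
At r = 11: q̂ = (-298/271)·(11) + (-105/271)·(1) = -3383/271.

q̂ = -12.483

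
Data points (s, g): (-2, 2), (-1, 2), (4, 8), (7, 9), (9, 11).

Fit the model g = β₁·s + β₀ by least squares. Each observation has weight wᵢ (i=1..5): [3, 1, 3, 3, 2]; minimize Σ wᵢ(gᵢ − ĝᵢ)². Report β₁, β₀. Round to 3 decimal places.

β₁ = 0.824, β₀ = 3.728

Sums needed: Σwᵢ·s·s = 370, Σwᵢ·s = 44, Σwᵢ·1 = 12.
And Σwᵢ·s·g = 469, Σwᵢ·g = 81.
XᵀWX·[β₁, β₀]ᵀ = XᵀWg becomes [[370, 44]; [44, 12]]·[β₁, β₀]ᵀ = [469, 81]ᵀ.
Determinant 370·12 − 44² = 2504.
β₁ = (469·12 − 44·81)/2504 = 258/313; β₀ = (370·81 − 44·469)/2504 = 4667/1252.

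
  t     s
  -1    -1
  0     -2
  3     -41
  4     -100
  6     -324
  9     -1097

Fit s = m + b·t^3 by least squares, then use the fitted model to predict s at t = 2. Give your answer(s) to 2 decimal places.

Entries of MᵀM: Σ1 = 6, Σt^3 = 1035, Σt^3·t^3 = 582923.
Moment sums: Σs = -1565, Σt^3·s = -877203.
MᵀM·[m, b]ᵀ = Mᵀs becomes [[6, 1035]; [1035, 582923]]·[m, b]ᵀ = [-1565, -877203]ᵀ.
Eliminating b: 582923·(row 1) − 1035·(row 2) gives 2426313·m = 582923·(-1565) − 1035·(-877203) = -4369390, so m = -4369390/2426313.
Then b = ((-877203) − 1035·(-4369390/2426313))/582923 = -1214481/808771.
At t = 2: ŝ = (-4369390/2426313)·(1) + (-1214481/808771)·(8) = -33516934/2426313.

ŝ = -13.81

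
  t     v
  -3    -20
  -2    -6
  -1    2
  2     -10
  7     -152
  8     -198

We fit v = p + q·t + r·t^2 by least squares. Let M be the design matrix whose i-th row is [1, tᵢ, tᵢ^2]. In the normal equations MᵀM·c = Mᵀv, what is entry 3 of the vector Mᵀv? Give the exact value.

Entry 3 ↔ basis t^2, so (Mᵀv)_{3} = Σᵢ (t^2)·vᵢ = (9)·(-20) + (4)·(-6) + (1)·(2) + (4)·(-10) + (49)·(-152) + (64)·(-198) = -20362.

-20362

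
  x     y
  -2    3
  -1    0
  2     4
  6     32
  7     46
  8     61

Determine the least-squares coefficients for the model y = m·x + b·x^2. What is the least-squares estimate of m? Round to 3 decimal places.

With design matrix M, MᵀM = [[158, 1070]; [1070, 7826]] and Mᵀy = [1004, 7338]ᵀ.
Eliminating b: 7826·(row 1) − 1070·(row 2) gives 91608·m = 7826·1004 − 1070·7338 = 5644, so m = 1411/22902.
Then b = (7338 − 1070·(1411/22902))/7826 = 21281/22902.

m = 0.062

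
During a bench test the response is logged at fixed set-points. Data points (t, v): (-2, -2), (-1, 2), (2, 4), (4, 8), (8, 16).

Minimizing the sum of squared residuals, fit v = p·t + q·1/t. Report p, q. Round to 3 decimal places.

The normal system AᵀA·[p, q]ᵀ = Aᵀv is [[89, 5]; [5, 101/64]]·[p, q]ᵀ = [170, 5]ᵀ.
Eliminating q: (101/64)·(row 1) − 5·(row 2) gives (7389/64)·p = (101/64)·170 − 5·5 = 7785/32, so p = 1730/821.
Then q = (5 − 5·(1730/821))/(101/64) = -2880/821.

p = 2.107, q = -3.508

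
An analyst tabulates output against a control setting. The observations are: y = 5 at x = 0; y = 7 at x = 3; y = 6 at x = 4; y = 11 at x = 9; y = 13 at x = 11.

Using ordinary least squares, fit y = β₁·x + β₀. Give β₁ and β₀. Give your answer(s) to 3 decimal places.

β₁ = 0.741, β₀ = 4.397

Compute the Gram sums: Σx·x = 227, Σx = 27, Σ1 = 5.
And Σx·y = 287, Σy = 42.
Δ = 227·5 − 27² = 406.
β₁ = (287·5 − 27·42)/406 = 43/58; β₀ = (227·42 − 27·287)/406 = 255/58.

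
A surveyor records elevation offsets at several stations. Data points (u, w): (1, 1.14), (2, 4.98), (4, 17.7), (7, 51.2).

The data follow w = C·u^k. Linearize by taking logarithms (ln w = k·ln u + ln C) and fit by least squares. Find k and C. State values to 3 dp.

Let Y = ln w. Fitting Y = k·ln u + ln C by least squares:
Over the data: Σln u = 4.0254, Σ(ln u)² = 6.1888, Σln w = 8.5458, Σln u·ln w = 12.7550.
Normal system: [[6.1888, 4.0254]; [4.0254, 4]]·[k, ln C]ᵀ = [12.7550, 8.5458]ᵀ.
Slope k = (n·Σln u·ln w − Σln u·Σln w)/(n·Σ(ln u)² − (Σln u)²) = (4·12.7550 − 4.0254·8.5458)/8.5519 = 1.94347; ln C = (Σln w − k·Σln u)/n = 0.18065, so C = exp(0.18065) = 1.19800.

k = 1.943, C = 1.198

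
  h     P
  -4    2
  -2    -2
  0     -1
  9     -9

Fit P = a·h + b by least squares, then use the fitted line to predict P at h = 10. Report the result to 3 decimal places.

AᵀA·[a, b]ᵀ = AᵀP reads: 101·a + 3·b = -85;  3·a + 4·b = -10.
(Σh·h = 101, Σh = 3, Σ1 = 4, Σh·P = -85, ΣP = -10.)
det = 101·4 − 3² = 395.
a = ((-85)·4 − 3·(-10))/395 = -62/79; b = (101·(-10) − 3·(-85))/395 = -151/79.
At h = 10: P̂ = (-62/79)·(10) + (-151/79)·(1) = -771/79.

P̂ = -9.759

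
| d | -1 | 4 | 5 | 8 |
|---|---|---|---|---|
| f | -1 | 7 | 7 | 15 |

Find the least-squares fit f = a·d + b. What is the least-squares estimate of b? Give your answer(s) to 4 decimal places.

b = 0.1429

The normal system AᵀA·[a, b]ᵀ = Aᵀf is [[106, 16]; [16, 4]]·[a, b]ᵀ = [184, 28]ᵀ.
Determinant 106·4 − 16² = 168.
a = (184·4 − 16·28)/168 = 12/7; b = (106·28 − 16·184)/168 = 1/7.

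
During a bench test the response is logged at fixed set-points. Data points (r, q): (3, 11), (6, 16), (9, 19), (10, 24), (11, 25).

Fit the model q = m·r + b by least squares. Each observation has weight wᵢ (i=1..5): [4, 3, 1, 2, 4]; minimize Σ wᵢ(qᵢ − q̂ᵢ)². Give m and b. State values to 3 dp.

m = 1.756, b = 5.582

Compute the Gram sums: Σwᵢ·r·r = 909, Σwᵢ·r = 103, Σwᵢ·1 = 14.
And Σwᵢ·r·q = 2171, Σwᵢ·q = 259.
XᵀWX·[m, b]ᵀ = XᵀWq becomes [[909, 103]; [103, 14]]·[m, b]ᵀ = [2171, 259]ᵀ.
Eliminating b: 14·(row 1) − 103·(row 2) gives 2117·m = 14·2171 − 103·259 = 3717, so m = 3717/2117.
Then b = (259 − 103·(3717/2117))/14 = 11818/2117.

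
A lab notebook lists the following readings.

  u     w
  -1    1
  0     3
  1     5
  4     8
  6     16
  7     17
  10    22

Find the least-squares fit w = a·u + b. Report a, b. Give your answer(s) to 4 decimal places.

a = 1.9552, b = 2.7442

The normal system XᵀX·[a, b]ᵀ = Xᵀw is [[203, 27]; [27, 7]]·[a, b]ᵀ = [471, 72]ᵀ.
Δ = 203·7 − 27² = 692.
a = (471·7 − 27·72)/692 = 1353/692; b = (203·72 − 27·471)/692 = 1899/692.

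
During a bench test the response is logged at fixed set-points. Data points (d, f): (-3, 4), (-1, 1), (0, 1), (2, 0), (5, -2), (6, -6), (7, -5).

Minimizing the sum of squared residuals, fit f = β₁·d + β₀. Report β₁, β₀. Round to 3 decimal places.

From the data, Σd·d = 124, Σd = 16, Σ1 = 7.
For Aᵀf: Σd·f = -94, Σf = -7.
AᵀA·[β₁, β₀]ᵀ = Aᵀf becomes [[124, 16]; [16, 7]]·[β₁, β₀]ᵀ = [-94, -7]ᵀ.
Eliminating β₀: 7·(row 1) − 16·(row 2) gives 612·β₁ = 7·(-94) − 16·(-7) = -546, so β₁ = -91/102.
Then β₀ = ((-7) − 16·(-91/102))/7 = 53/51.

β₁ = -0.892, β₀ = 1.039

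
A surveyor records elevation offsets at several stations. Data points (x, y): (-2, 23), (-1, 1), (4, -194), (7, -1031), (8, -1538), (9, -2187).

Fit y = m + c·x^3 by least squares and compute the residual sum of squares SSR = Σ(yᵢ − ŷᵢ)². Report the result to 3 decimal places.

SSR = 2.650

From the data, Σ1 = 6, Σx^3 = 1639, Σx^3·x^3 = 915395.
And Σy = -4926, Σx^3·y = -2748013.
MᵀM·[m, c]ᵀ = Mᵀy becomes [[6, 1639]; [1639, 915395]]·[m, c]ᵀ = [-4926, -2748013]ᵀ.
Eliminating c: 915395·(row 1) − 1639·(row 2) gives 2806049·m = 915395·(-4926) − 1639·(-2748013) = -5242463, so m = -5242463/2806049.
Then c = ((-2748013) − 1639·(-5242463/2806049))/915395 = -8414364/2806049.
Residuals: 2466678/2806049, -365852/2806049, -611747/2806049, -1667204/2806049, -2306531/2806049, 2484656/2806049; SSR = 7435990/2806049.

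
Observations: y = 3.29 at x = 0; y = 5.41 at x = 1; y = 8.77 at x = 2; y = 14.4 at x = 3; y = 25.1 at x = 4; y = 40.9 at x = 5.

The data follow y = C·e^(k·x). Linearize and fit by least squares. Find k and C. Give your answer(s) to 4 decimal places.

k = 0.5057, C = 3.2466

Let Y = ln y. Fitting Y = k·x + ln C by least squares:
Σx = 15.0000, Σ(x)² = 55.0000, Σln y = 14.6517, Σx·ln y = 45.4797.
Equations: 55.0000·k + 15.0000·ln C = 45.4797;  15.0000·k + 6·ln C = 14.6517.
Δ = 55.0000·6 − (15.0000)² = 105.0000; k = (45.4797·6 − 15.0000·14.6517)/105.0000 = 0.50574, ln C = (55.0000·14.6517 − 15.0000·45.4797)/105.0000 = 1.17760, so C = exp(1.17760) = 3.24656.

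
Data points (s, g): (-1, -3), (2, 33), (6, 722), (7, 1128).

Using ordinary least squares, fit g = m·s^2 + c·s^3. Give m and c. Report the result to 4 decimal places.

Compute the Gram sums: Σs^2·s^2 = 3714, Σs^2·s^3 = 24614, Σs^3·s^3 = 164370.
Moment sums: Σs^2·g = 81393, Σs^3·g = 543123.
Normal equations: [[3714, 24614]; [24614, 164370]]·[m, c]ᵀ = [81393, 543123]ᵀ.
Eliminating c: 164370·(row 1) − 24614·(row 2) gives 4621184·m = 164370·81393 − 24614·543123 = 10137888, so m = 316809/144412.
Then c = (543123 − 24614·(316809/144412))/164370 = 429735/144412.

m = 2.1938, c = 2.9758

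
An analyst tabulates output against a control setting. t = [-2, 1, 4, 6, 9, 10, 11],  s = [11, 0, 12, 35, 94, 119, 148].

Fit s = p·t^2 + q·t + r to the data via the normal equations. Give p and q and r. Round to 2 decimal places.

p = 1.48, q = -2.90, r = -0.04

Entries of XᵀX: Σt^2·t^2 = 32771, Σt^2·t = 3333, Σt^2 = 359, Σt·t = 359, Σt = 39, Σ1 = 7.
Right-hand side: Σt^2·s = 38918, Σt·s = 3900, Σs = 419.
So XᵀX·[p, q, r]ᵀ = Xᵀs: [[32771, 3333, 359]; [3333, 359, 39]; [359, 39, 7]]·[p, q, r]ᵀ = [38918, 3900, 419]ᵀ.
Inverting the 3×3 Gram matrix, [p, q, r]ᵀ = [1341535/904498, -2625129/904498, -2514/64607]ᵀ.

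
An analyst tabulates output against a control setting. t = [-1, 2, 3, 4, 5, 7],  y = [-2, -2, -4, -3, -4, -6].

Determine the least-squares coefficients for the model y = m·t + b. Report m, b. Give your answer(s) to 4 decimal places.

Sums needed: Σt·t = 104, Σt = 20, Σ1 = 6.
Moment sums: Σt·y = -88, Σy = -21.
So XᵀX·[m, b]ᵀ = Xᵀy: [[104, 20]; [20, 6]]·[m, b]ᵀ = [-88, -21]ᵀ.
Eliminating b: 6·(row 1) − 20·(row 2) gives 224·m = 6·(-88) − 20·(-21) = -108, so m = -27/56.
Then b = ((-21) − 20·(-27/56))/6 = -53/28.

m = -0.4821, b = -1.8929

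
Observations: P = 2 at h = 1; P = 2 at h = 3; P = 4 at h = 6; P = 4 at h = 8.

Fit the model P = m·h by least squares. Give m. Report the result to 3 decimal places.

With design matrix M, MᵀM = [[110]] and MᵀP = [64]ᵀ.
m = 64/110 = 0.581818.

m = 0.582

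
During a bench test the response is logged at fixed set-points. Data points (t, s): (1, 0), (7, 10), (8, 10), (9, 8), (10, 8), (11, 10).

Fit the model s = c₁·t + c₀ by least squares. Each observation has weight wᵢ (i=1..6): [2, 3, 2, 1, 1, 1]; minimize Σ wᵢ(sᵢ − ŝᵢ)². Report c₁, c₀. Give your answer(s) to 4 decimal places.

c₁ = 1.0457, c₀ = 0.3848

Sums needed: Σwᵢ·t·t = 579, Σwᵢ·t = 69, Σwᵢ·1 = 10.
Right-hand side: Σwᵢ·t·s = 632, Σwᵢ·s = 76.
Determinant 579·10 − 69² = 1029.
c₁ = (632·10 − 69·76)/1029 = 1076/1029; c₀ = (579·76 − 69·632)/1029 = 132/343.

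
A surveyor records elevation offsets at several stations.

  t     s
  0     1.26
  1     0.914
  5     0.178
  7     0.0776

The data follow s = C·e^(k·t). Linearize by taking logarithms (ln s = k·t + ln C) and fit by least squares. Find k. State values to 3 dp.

With ln sᵢ as the transformed response and tᵢ as the regressor:
Sums: Σt = 13.0000, Σ(t)² = 75.0000, Σln s = -4.1410, Σt·ln s = -26.6131.
Normal system: [[75.0000, 13.0000]; [13.0000, 4]]·[k, ln C]ᵀ = [-26.6131, -4.1410]ᵀ.
Δ = 75.0000·4 − (13.0000)² = 131.0000; k = (-26.6131·4 − 13.0000·-4.1410)/131.0000 = -0.40168, ln C = (75.0000·-4.1410 − 13.0000·-26.6131)/131.0000 = 0.27021.

k = -0.402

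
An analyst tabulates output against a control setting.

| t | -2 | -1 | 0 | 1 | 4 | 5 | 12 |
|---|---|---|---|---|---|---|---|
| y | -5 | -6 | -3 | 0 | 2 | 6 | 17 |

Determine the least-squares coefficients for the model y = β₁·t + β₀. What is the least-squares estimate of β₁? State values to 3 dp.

Sums needed: Σt·t = 191, Σt = 19, Σ1 = 7.
Right-hand side: Σt·y = 258, Σy = 11.
So MᵀM·[β₁, β₀]ᵀ = Mᵀy: [[191, 19]; [19, 7]]·[β₁, β₀]ᵀ = [258, 11]ᵀ.
Eliminating β₀: 7·(row 1) − 19·(row 2) gives 976·β₁ = 7·258 − 19·11 = 1597, so β₁ = 1597/976.
Then β₀ = (11 − 19·(1597/976))/7 = -2801/976.

β₁ = 1.636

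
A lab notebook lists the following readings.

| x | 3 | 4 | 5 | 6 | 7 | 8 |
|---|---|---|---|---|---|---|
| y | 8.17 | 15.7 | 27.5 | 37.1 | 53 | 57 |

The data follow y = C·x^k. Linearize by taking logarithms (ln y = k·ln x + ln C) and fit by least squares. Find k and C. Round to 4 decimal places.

With ln yᵢ as the transformed response and ln xᵢ as the regressor:
AᵀA = [[17.0401, 9.9115]; [9.9115, 6]], rhs = [34.0668, 19.7953]ᵀ  (here Σln x = 9.9115, Σ(ln x)² = 17.0401, Σln y = 19.7953, Σln x·ln y = 34.0668).
Δ = 17.0401·6 − (9.9115)² = 4.0036; k = (34.0668·6 − 9.9115·19.7953)/4.0036 = 2.04836, ln C = (17.0401·19.7953 − 9.9115·34.0668)/4.0036 = -0.08450, so C = exp(-0.08450) = 0.91897.

k = 2.0484, C = 0.9190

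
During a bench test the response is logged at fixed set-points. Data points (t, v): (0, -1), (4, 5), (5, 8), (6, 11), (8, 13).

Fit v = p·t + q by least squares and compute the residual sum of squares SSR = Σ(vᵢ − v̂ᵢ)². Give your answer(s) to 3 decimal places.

The normal system XᵀX·[p, q]ᵀ = Xᵀv is [[141, 23]; [23, 5]]·[p, q]ᵀ = [230, 36]ᵀ.
det = 141·5 − 23² = 176.
p = (230·5 − 23·36)/176 = 161/88; q = (141·36 − 23·230)/176 = -107/88.
Residuals: 19/88, -97/88, 3/44, 109/88, -37/88; SSR = 131/44.

SSR = 2.977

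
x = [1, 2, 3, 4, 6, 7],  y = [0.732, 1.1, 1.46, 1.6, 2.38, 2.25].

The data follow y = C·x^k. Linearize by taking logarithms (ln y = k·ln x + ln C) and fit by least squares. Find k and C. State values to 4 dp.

k = 0.6082, C = 0.7290

Taking logs, ln y = k·ln x + ln C, so regress ln y on ln x.
AᵀA = [[10.6062, 6.9157]; [6.9157, 6]], rhs = [4.2650, 2.3098]ᵀ  (here Σln x = 6.9157, Σ(ln x)² = 10.6062, Σln y = 2.3098, Σln x·ln y = 4.2650).
Solving (det = 15.8099): k = 0.60823, ln C = -0.31610, so C = exp(-0.31610) = 0.72899.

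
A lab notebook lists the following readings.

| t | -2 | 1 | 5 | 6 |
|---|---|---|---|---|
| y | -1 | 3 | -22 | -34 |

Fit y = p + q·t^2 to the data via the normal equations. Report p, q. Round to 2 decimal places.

Sums needed: Σ1 = 4, Σt^2 = 66, Σt^2·t^2 = 1938.
Moment sums: Σy = -54, Σt^2·y = -1775.
Normal equations: [[4, 66]; [66, 1938]]·[p, q]ᵀ = [-54, -1775]ᵀ.
Determinant 4·1938 − 66² = 3396.
p = ((-54)·1938 − 66·(-1775))/3396 = 2083/566; q = (4·(-1775) − 66·(-54))/3396 = -884/849.

p = 3.68, q = -1.04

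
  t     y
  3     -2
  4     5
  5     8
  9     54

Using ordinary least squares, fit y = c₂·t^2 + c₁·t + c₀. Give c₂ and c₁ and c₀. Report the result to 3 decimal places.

With design matrix M, MᵀM = [[7523, 945, 131]; [945, 131, 21]; [131, 21, 4]] and Mᵀy = [4636, 540, 65]ᵀ.
Row-reducing yields c₂ = 897/902, c₁ = -2481/902, c₀ = -77/41.

c₂ = 0.994, c₁ = -2.751, c₀ = -1.878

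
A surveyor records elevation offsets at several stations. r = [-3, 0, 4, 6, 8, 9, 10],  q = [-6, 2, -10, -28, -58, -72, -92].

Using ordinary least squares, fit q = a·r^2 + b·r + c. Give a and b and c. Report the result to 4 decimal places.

a = -0.9991, b = 0.4764, c = 3.6472

Forming AᵀA = [[22290, 2494, 306]; [2494, 306, 34]; [306, 34, 7]] and Aᵀq = [-19966, -2222, -264]ᵀ gives AᵀA·[a, b, c]ᵀ = Aᵀq.
Inverting the 3×3 Gram matrix, [a, b, c]ᵀ = [-209841/210028, 100055/210028, 14731/4039]ᵀ.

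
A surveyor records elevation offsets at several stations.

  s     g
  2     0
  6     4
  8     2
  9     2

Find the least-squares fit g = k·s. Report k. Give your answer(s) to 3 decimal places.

Setting ∂/∂k … = 0 gives: 185·k = 58.
k = 58/185 = 0.313514.

k = 0.314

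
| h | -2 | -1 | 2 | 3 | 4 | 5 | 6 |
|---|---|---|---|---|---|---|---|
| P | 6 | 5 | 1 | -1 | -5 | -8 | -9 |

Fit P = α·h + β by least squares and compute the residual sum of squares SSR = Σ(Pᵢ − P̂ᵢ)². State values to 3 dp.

SSR = 9.343

With design matrix A, AᵀA = [[95, 17]; [17, 7]] and AᵀP = [-132, -11]ᵀ.
Eliminating β: 7·(row 1) − 17·(row 2) gives 376·α = 7·(-132) − 17·(-11) = -737, so α = -737/376.
Then β = ((-11) − 17·(-737/376))/7 = 1199/376.
Residuals: -417/376, -7/47, 651/376, 159/94, -131/376, -261/188, -161/376; SSR = 3513/376.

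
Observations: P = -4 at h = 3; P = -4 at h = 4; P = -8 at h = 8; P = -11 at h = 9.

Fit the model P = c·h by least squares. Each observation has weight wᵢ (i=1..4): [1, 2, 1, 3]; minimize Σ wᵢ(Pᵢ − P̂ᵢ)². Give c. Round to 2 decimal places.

Compute the Gram sums: Σwᵢ·h·h = 348.
And Σwᵢ·h·P = -405.
Normal equations: [[348]]·[c]ᵀ = [-405]ᵀ.
c = (-405)/348 = -1.16379.

c = -1.16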